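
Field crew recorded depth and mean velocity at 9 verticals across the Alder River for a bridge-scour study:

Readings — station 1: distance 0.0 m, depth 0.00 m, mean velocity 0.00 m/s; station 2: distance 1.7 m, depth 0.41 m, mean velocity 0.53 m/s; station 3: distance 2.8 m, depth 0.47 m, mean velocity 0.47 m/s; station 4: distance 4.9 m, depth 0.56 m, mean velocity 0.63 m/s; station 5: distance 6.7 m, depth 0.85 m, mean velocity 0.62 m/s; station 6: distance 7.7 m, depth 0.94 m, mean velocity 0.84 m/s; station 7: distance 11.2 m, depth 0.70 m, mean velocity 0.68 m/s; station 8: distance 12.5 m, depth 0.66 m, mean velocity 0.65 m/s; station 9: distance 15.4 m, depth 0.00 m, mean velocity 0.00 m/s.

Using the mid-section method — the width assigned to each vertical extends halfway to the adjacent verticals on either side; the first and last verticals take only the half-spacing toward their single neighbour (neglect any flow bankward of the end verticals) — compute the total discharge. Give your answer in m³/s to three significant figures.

w_2 = (2.8 − 0.0)/2 = 1.4 m; q_2 = 0.53 × 0.41 × 1.4 = 0.3042 m³/s
w_3 = (4.9 − 1.7)/2 = 1.6 m; q_3 = 0.47 × 0.47 × 1.6 = 0.3534 m³/s
w_4 = (6.7 − 2.8)/2 = 1.95 m; q_4 = 0.63 × 0.56 × 1.95 = 0.6880 m³/s
w_5 = (7.7 − 4.9)/2 = 1.4 m; q_5 = 0.62 × 0.85 × 1.4 = 0.7378 m³/s
w_6 = (11.2 − 6.7)/2 = 2.25 m; q_6 = 0.84 × 0.94 × 2.25 = 1.777 m³/s
w_7 = (12.5 − 7.7)/2 = 2.4 m; q_7 = 0.68 × 0.70 × 2.4 = 1.142 m³/s
w_8 = (15.4 − 11.2)/2 = 2.1 m; q_8 = 0.65 × 0.66 × 2.1 = 0.9009 m³/s
Stations 1, 9 contribute zero (depth or velocity is 0).
Q = Σ qᵢ = 5.903 m³/s

5.90 m³/s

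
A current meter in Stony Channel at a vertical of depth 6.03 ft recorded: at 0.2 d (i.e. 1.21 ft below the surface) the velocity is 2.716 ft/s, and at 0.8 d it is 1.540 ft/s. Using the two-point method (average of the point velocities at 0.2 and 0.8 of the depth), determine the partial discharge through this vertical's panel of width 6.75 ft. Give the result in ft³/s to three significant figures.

v̄ = (2.716 + 1.540) / 2 = 2.128 ft/s
q = v̄ × d × w = 2.128 × 6.03 × 6.75 = 86.61 ft³/s

86.6 ft³/s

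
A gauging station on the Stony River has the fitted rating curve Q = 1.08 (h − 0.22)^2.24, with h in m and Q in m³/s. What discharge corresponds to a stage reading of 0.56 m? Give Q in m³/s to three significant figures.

0.0964 m³/s

Q = 1.08 × (0.56 − 0.22)^2.24 = 1.08 × 0.34^2.24 = 0.09637 m³/s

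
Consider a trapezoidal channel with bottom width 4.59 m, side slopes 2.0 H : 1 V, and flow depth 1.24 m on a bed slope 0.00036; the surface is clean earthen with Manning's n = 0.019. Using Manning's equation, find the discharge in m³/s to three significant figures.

A = (b + z·y)·y = (4.59 + 2.0×1.24)×1.24 = 8.767 m²
P = b + 2y√(1+z²) = 4.59 + 2×1.24×√(1+2.0²) = 10.14 m
R = A/P = 8.767/10.14 = 0.8650 m
Q = (1/n)·A·R^(2/3)·S^(1/2) = (1/0.019) × 8.767 × 0.8650^(2/3) × 0.00036^(1/2) = 7.948 m³/s

7.95 m³/s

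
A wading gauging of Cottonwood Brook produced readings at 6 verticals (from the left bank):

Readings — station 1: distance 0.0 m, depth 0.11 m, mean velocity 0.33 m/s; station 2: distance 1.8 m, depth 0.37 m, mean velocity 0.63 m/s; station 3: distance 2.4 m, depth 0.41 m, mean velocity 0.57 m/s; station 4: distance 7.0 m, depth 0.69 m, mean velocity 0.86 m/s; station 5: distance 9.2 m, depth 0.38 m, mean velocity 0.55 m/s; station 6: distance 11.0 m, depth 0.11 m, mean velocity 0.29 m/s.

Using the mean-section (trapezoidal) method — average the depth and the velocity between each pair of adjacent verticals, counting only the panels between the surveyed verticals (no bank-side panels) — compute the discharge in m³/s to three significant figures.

3.17 m³/s

Panel 1-2: Δb = 1.8 m, d̄ = (0.11+0.37)/2 = 0.24, v̄ = (0.33+0.63)/2 = 0.48 → q = 1.8×0.24×0.48 = 0.2074 m³/s
Panel 2-3: Δb = 0.6 m, d̄ = (0.37+0.41)/2 = 0.39, v̄ = (0.63+0.57)/2 = 0.6 → q = 0.6×0.39×0.6 = 0.1404 m³/s
Panel 3-4: Δb = 4.6 m, d̄ = (0.41+0.69)/2 = 0.55, v̄ = (0.57+0.86)/2 = 0.715 → q = 4.6×0.55×0.715 = 1.809 m³/s
Panel 4-5: Δb = 2.2 m, d̄ = (0.69+0.38)/2 = 0.535, v̄ = (0.86+0.55)/2 = 0.705 → q = 2.2×0.535×0.705 = 0.8298 m³/s
Panel 5-6: Δb = 1.8 m, d̄ = (0.38+0.11)/2 = 0.245, v̄ = (0.55+0.29)/2 = 0.42 → q = 1.8×0.245×0.42 = 0.1852 m³/s
Q = Σ q = 3.172 m³/s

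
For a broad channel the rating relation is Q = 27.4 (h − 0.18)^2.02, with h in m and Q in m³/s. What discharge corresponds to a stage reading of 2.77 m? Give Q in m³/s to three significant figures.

Q = 27.4 × (2.77 − 0.18)^2.02 = 27.4 × 2.59^2.02 = 187.3 m³/s

187 m³/s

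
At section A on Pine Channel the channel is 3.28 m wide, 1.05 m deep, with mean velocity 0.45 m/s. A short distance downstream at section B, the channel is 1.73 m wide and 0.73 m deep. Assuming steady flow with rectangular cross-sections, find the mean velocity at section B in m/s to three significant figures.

1.23 m/s

Q = A₁V₁ = (3.28×1.05) × 0.45 = 1.550 m³/s
A₂ = 1.73 × 0.73 = 1.263 m²
V₂ = Q/A₂ = 1.550/1.263 = 1.227 m/s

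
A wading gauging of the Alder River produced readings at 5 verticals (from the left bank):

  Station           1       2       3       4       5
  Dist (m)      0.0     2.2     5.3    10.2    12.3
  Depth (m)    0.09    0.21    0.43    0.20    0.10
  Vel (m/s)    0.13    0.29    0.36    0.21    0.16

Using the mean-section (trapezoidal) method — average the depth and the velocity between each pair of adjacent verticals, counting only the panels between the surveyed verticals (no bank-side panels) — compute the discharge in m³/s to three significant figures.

0.890 m³/s

Panel 1-2: Δb = 2.2 m, d̄ = (0.09+0.21)/2 = 0.15, v̄ = (0.13+0.29)/2 = 0.21 → q = 2.2×0.15×0.21 = 0.06930 m³/s
Panel 2-3: Δb = 3.1 m, d̄ = (0.21+0.43)/2 = 0.32, v̄ = (0.29+0.36)/2 = 0.325 → q = 3.1×0.32×0.325 = 0.3224 m³/s
Panel 3-4: Δb = 4.9 m, d̄ = (0.43+0.20)/2 = 0.315, v̄ = (0.36+0.21)/2 = 0.285 → q = 4.9×0.315×0.285 = 0.4399 m³/s
Panel 4-5: Δb = 2.1 m, d̄ = (0.20+0.10)/2 = 0.15, v̄ = (0.21+0.16)/2 = 0.185 → q = 2.1×0.15×0.185 = 0.05828 m³/s
Q = Σ q = 0.8899 m³/s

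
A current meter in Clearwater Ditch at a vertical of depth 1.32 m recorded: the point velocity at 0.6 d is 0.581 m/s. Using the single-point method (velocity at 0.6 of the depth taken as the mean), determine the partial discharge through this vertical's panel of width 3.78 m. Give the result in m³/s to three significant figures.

v̄ = v₀.₆ = 0.581 m/s
q = v̄ × d × w = 0.5810 × 1.32 × 3.78 = 2.899 m³/s

2.90 m³/s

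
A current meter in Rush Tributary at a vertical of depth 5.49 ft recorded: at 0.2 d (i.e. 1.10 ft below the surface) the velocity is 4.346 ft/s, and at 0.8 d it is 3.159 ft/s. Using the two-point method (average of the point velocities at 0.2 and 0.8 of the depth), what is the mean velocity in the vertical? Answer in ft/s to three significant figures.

v̄ = (4.346 + 3.159) / 2 = 3.753 ft/s

3.75 ft/s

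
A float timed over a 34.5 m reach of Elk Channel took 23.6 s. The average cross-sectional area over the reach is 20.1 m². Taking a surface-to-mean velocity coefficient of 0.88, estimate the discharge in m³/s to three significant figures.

25.9 m³/s

v_surface = L / t̄ = 34.5 / 23.6 = 1.462 m/s
v_mean = 0.88 × 1.462 = 1.286 m/s
Q = A × v_mean = 20.1 × 1.286 = 25.86 m³/s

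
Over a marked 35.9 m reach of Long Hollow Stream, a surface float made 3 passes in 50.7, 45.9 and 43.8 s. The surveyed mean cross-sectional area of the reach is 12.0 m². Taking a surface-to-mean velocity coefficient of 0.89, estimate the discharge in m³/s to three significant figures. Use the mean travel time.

t̄ = (50.7 + 45.9 + 43.8) / 3 = 46.8 s
v_surface = L / t̄ = 35.9 / 46.8 = 0.7671 m/s
v_mean = 0.89 × 0.7671 = 0.6827 m/s
Q = A × v_mean = 12.0 × 0.6827 = 8.193 m³/s

8.19 m³/s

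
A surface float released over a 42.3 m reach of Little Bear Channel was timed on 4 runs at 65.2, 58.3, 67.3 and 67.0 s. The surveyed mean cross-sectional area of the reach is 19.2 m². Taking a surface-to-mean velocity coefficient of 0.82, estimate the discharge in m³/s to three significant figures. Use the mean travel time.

t̄ = (65.2 + 58.3 + 67.3 + 67.0) / 4 = 64.45 s
v_surface = L / t̄ = 42.3 / 64.45 = 0.6563 m/s
v_mean = 0.82 × 0.6563 = 0.5382 m/s
Q = A × v_mean = 19.2 × 0.5382 = 10.33 m³/s

10.3 m³/s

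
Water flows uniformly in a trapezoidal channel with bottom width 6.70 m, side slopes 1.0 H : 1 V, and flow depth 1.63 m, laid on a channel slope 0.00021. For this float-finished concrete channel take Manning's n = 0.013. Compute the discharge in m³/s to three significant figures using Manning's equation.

A = (b + z·y)·y = (6.70 + 1.0×1.63)×1.63 = 13.58 m²
P = b + 2y√(1+z²) = 6.70 + 2×1.63×√(1+1.0²) = 11.31 m
R = A/P = 13.58/11.31 = 1.200 m
Q = (1/n)·A·R^(2/3)·S^(1/2) = (1/0.013) × 13.58 × 1.200^(2/3) × 0.00021^(1/2) = 17.10 m³/s

17.1 m³/s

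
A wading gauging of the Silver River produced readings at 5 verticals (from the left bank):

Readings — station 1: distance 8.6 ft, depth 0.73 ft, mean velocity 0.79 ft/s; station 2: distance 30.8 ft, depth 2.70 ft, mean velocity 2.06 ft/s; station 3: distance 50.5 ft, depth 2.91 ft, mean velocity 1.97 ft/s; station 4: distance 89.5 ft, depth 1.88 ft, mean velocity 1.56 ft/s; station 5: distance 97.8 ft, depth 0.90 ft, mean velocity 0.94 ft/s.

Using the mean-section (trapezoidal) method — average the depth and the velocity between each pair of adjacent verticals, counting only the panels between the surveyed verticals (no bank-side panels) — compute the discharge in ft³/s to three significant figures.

Panel 1-2: Δb = 22.2 ft, d̄ = (0.73+2.70)/2 = 1.715, v̄ = (0.79+2.06)/2 = 1.425 → q = 22.2×1.715×1.425 = 54.25 ft³/s
Panel 2-3: Δb = 19.7 ft, d̄ = (2.70+2.91)/2 = 2.805, v̄ = (2.06+1.97)/2 = 2.015 → q = 19.7×2.805×2.015 = 111.3 ft³/s
Panel 3-4: Δb = 39 ft, d̄ = (2.91+1.88)/2 = 2.395, v̄ = (1.97+1.56)/2 = 1.765 → q = 39×2.395×1.765 = 164.9 ft³/s
Panel 4-5: Δb = 8.3 ft, d̄ = (1.88+0.90)/2 = 1.39, v̄ = (1.56+0.94)/2 = 1.25 → q = 8.3×1.39×1.25 = 14.42 ft³/s
Q = Σ q = 344.9 ft³/s

345 ft³/s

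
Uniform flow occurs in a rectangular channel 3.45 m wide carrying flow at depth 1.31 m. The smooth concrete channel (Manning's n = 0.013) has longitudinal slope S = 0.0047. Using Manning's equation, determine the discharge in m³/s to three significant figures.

19.6 m³/s

A = b·y = 3.45 × 1.31 = 4.520 m²
P = b + 2y = 3.45 + 2×1.31 = 6.070 m
R = A/P = 4.520/6.070 = 0.7446 m
Q = (1/n)·A·R^(2/3)·S^(1/2) = (1/0.013) × 4.520 × 0.7446^(2/3) × 0.0047^(1/2) = 19.58 m³/s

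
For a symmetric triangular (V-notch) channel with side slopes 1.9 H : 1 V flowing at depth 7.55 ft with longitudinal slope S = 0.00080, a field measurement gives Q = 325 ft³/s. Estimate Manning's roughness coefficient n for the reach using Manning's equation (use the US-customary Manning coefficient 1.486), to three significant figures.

A = z·y² = 1.9×7.55² = 108.3 ft²
P = 2y√(1+z²) = 2×7.55×√(1+1.9²) = 32.42 ft
R = A/P = 108.3/32.42 = 3.341 ft
n = (1.486/Q)·A·R^(2/3)·S^(1/2) = (1.486/325) × 108.3 × 2.235 × 0.02828 = 0.03130

0.0313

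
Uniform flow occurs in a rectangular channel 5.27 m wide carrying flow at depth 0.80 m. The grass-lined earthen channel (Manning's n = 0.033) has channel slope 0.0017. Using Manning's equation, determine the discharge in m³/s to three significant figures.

3.80 m³/s

A = b·y = 5.27 × 0.80 = 4.216 m²
P = b + 2y = 5.27 + 2×0.80 = 6.870 m
R = A/P = 4.216/6.870 = 0.6137 m
Q = (1/n)·A·R^(2/3)·S^(1/2) = (1/0.033) × 4.216 × 0.6137^(2/3) × 0.0017^(1/2) = 3.804 m³/s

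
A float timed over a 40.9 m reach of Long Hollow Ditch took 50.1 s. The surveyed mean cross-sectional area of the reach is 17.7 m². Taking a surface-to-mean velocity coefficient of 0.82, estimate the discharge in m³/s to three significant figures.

v_surface = L / t̄ = 40.9 / 50.1 = 0.8164 m/s
v_mean = 0.82 × 0.8164 = 0.6694 m/s
Q = A × v_mean = 17.7 × 0.6694 = 11.85 m³/s

11.8 m³/s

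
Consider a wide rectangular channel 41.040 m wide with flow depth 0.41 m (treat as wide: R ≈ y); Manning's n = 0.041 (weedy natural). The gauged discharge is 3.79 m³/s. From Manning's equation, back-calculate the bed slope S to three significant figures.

0.000280

A = b·y = 41.040 × 0.41 = 16.83 m²
Wide channel: R ≈ y = 0.41 m
S = (Q·n / (1·A·R^(2/3)))² = (3.79×0.041 / (1×16.83×0.5519))² = 0.0002800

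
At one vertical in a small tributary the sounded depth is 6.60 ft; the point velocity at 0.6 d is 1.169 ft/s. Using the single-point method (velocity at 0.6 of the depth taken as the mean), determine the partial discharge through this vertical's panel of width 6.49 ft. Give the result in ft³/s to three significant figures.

50.1 ft³/s

v̄ = v₀.₆ = 1.169 ft/s
q = v̄ × d × w = 1.169 × 6.60 × 6.49 = 50.07 ft³/s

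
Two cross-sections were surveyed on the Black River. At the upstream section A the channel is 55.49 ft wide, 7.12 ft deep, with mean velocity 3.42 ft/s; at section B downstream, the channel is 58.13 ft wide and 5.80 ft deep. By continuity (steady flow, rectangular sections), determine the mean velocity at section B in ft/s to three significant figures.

Q = A₁V₁ = (55.49×7.12) × 3.42 = 1351 ft³/s
A₂ = 58.13 × 5.80 = 337.2 ft²
V₂ = Q/A₂ = 1351/337.2 = 4.008 ft/s

4.01 ft/s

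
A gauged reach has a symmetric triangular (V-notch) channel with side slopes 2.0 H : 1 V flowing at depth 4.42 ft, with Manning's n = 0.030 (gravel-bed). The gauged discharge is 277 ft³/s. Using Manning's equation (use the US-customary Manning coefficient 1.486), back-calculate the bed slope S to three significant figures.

0.00826

A = z·y² = 2.0×4.42² = 39.07 ft²
P = 2y√(1+z²) = 2×4.42×√(1+2.0²) = 19.77 ft
R = A/P = 39.07/19.77 = 1.977 ft
S = (Q·n / (1.486·A·R^(2/3)))² = (277×0.030 / (1.486×39.07×1.575))² = 0.008257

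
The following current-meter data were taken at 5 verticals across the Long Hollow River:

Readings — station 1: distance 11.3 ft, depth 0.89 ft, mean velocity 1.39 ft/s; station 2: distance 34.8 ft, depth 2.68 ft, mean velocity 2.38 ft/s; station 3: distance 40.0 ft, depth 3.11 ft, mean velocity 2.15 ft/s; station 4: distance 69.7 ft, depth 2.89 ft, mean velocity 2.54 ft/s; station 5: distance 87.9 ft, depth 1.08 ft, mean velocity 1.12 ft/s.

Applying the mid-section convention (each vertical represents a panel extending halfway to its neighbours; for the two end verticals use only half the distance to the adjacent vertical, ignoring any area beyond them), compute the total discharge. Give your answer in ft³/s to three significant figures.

410 ft³/s

w_1 = (34.8 − 11.3)/2 = 11.75 ft; q_1 = 1.39 × 0.89 × 11.75 = 14.54 ft³/s
w_2 = (40.0 − 11.3)/2 = 14.35 ft; q_2 = 2.38 × 2.68 × 14.35 = 91.53 ft³/s
w_3 = (69.7 − 34.8)/2 = 17.45 ft; q_3 = 2.15 × 3.11 × 17.45 = 116.7 ft³/s
w_4 = (87.9 − 40.0)/2 = 23.95 ft; q_4 = 2.54 × 2.89 × 23.95 = 175.8 ft³/s
w_5 = (87.9 − 69.7)/2 = 9.1 ft; q_5 = 1.12 × 1.08 × 9.1 = 11.01 ft³/s
Q = Σ qᵢ = 409.6 ft³/s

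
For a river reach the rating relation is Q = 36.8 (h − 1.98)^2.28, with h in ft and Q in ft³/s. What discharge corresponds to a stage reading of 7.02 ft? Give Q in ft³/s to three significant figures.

Q = 36.8 × (7.02 − 1.98)^2.28 = 36.8 × 5.04^2.28 = 1470 ft³/s

1470 ft³/s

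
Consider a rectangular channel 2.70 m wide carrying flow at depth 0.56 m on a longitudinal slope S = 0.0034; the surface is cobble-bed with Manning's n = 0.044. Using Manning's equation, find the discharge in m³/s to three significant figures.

1.08 m³/s

A = b·y = 2.70 × 0.56 = 1.512 m²
P = b + 2y = 2.70 + 2×0.56 = 3.820 m
R = A/P = 1.512/3.820 = 0.3958 m
Q = (1/n)·A·R^(2/3)·S^(1/2) = (1/0.044) × 1.512 × 0.3958^(2/3) × 0.0034^(1/2) = 1.080 m³/s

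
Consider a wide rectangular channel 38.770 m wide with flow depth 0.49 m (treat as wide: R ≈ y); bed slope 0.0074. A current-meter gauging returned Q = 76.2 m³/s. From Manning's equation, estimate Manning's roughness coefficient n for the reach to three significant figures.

A = b·y = 38.770 × 0.49 = 19.00 m²
Wide channel: R ≈ y = 0.49 m
n = (1/Q)·A·R^(2/3)·S^(1/2) = (1/76.2) × 19.00 × 0.6215 × 0.08602 = 0.01333

0.0133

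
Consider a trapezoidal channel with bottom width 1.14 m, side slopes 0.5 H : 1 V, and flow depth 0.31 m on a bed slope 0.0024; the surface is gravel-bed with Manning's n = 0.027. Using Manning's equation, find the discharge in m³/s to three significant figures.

0.265 m³/s

A = (b + z·y)·y = (1.14 + 0.5×0.31)×0.31 = 0.4015 m²
P = b + 2y√(1+z²) = 1.14 + 2×0.31×√(1+0.5²) = 1.833 m
R = A/P = 0.4015/1.833 = 0.2190 m
Q = (1/n)·A·R^(2/3)·S^(1/2) = (1/0.027) × 0.4015 × 0.2190^(2/3) × 0.0024^(1/2) = 0.2646 m³/s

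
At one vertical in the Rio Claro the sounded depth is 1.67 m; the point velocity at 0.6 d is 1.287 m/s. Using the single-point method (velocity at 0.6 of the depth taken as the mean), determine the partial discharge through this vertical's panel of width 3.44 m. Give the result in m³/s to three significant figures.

7.39 m³/s

v̄ = v₀.₆ = 1.287 m/s
q = v̄ × d × w = 1.287 × 1.67 × 3.44 = 7.394 m³/s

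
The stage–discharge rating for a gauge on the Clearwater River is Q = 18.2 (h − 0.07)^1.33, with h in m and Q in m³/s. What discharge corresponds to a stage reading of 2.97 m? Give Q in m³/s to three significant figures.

75.0 m³/s

Q = 18.2 × (2.97 − 0.07)^1.33 = 18.2 × 2.9^1.33 = 75.00 m³/s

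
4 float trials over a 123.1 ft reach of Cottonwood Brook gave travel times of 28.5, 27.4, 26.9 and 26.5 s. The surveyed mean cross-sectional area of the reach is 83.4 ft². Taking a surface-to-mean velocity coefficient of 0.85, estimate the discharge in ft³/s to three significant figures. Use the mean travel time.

t̄ = (28.5 + 27.4 + 26.9 + 26.5) / 4 = 27.325 s
v_surface = L / t̄ = 123.1 / 27.325 = 4.505 ft/s
v_mean = 0.85 × 4.505 = 3.829 ft/s
Q = A × v_mean = 83.4 × 3.829 = 319.4 ft³/s

319 ft³/s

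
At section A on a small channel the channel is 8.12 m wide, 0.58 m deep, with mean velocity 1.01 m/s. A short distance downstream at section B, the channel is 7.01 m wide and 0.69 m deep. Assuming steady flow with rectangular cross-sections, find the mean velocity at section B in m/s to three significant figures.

0.983 m/s

Q = A₁V₁ = (8.12×0.58) × 1.01 = 4.757 m³/s
A₂ = 7.01 × 0.69 = 4.837 m²
V₂ = Q/A₂ = 4.757/4.837 = 0.9834 m/s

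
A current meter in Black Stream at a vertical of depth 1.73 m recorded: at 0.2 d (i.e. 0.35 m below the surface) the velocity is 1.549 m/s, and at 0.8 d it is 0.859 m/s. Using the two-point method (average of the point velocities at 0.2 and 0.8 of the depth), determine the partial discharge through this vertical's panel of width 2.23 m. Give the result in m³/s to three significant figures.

4.64 m³/s

v̄ = (1.549 + 0.859) / 2 = 1.204 m/s
q = v̄ × d × w = 1.204 × 1.73 × 2.23 = 4.645 m³/s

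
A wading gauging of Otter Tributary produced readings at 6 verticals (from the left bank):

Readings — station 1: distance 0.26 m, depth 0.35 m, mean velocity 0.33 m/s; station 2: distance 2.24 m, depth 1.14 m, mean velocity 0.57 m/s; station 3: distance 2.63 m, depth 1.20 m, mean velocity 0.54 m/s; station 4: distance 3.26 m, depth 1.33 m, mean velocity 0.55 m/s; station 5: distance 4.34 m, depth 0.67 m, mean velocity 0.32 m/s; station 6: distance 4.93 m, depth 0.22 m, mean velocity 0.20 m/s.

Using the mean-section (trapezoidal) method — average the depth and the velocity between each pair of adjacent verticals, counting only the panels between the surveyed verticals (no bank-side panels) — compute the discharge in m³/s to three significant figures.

1.89 m³/s

Panel 1-2: Δb = 1.98 m, d̄ = (0.35+1.14)/2 = 0.745, v̄ = (0.33+0.57)/2 = 0.45 → q = 1.98×0.745×0.45 = 0.6638 m³/s
Panel 2-3: Δb = 0.39 m, d̄ = (1.14+1.20)/2 = 1.17, v̄ = (0.57+0.54)/2 = 0.555 → q = 0.39×1.17×0.555 = 0.2532 m³/s
Panel 3-4: Δb = 0.63 m, d̄ = (1.20+1.33)/2 = 1.265, v̄ = (0.54+0.55)/2 = 0.545 → q = 0.63×1.265×0.545 = 0.4343 m³/s
Panel 4-5: Δb = 1.08 m, d̄ = (1.33+0.67)/2 = 1, v̄ = (0.55+0.32)/2 = 0.435 → q = 1.08×1×0.435 = 0.4698 m³/s
Panel 5-6: Δb = 0.59 m, d̄ = (0.67+0.22)/2 = 0.445, v̄ = (0.32+0.20)/2 = 0.26 → q = 0.59×0.445×0.26 = 0.06826 m³/s
Q = Σ q = 1.889 m³/s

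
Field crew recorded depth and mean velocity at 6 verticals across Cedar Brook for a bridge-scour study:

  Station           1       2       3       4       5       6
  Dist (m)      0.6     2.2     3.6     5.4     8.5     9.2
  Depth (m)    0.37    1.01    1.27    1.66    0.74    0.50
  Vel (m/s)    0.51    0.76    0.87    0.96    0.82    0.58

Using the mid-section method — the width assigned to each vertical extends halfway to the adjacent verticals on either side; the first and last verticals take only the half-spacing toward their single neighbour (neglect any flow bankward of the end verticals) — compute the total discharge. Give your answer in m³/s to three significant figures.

w_1 = (2.2 − 0.6)/2 = 0.8 m; q_1 = 0.51 × 0.37 × 0.8 = 0.1510 m³/s
w_2 = (3.6 − 0.6)/2 = 1.5 m; q_2 = 0.76 × 1.01 × 1.5 = 1.151 m³/s
w_3 = (5.4 − 2.2)/2 = 1.6 m; q_3 = 0.87 × 1.27 × 1.6 = 1.768 m³/s
w_4 = (8.5 − 3.6)/2 = 2.45 m; q_4 = 0.96 × 1.66 × 2.45 = 3.904 m³/s
w_5 = (9.2 − 5.4)/2 = 1.9 m; q_5 = 0.82 × 0.74 × 1.9 = 1.153 m³/s
w_6 = (9.2 − 8.5)/2 = 0.35 m; q_6 = 0.58 × 0.50 × 0.35 = 0.1015 m³/s
Q = Σ qᵢ = 8.229 m³/s

8.23 m³/s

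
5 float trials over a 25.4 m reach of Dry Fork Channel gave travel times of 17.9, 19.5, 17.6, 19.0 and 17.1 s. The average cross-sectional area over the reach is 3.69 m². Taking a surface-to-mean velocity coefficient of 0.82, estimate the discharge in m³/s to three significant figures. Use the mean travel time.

t̄ = (17.9 + 19.5 + 17.6 + 19.0 + 17.1) / 5 = 18.22 s
v_surface = L / t̄ = 25.4 / 18.22 = 1.394 m/s
v_mean = 0.82 × 1.394 = 1.143 m/s
Q = A × v_mean = 3.69 × 1.143 = 4.218 m³/s

4.22 m³/s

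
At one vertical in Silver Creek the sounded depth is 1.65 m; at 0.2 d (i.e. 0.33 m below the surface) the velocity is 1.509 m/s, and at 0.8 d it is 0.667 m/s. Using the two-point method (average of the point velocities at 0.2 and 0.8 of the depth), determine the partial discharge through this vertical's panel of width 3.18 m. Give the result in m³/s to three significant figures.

v̄ = (1.509 + 0.667) / 2 = 1.088 m/s
q = v̄ × d × w = 1.088 × 1.65 × 3.18 = 5.709 m³/s

5.71 m³/s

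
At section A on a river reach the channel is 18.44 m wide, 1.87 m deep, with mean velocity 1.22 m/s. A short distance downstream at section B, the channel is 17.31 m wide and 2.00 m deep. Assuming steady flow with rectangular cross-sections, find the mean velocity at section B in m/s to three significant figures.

1.22 m/s

Q = A₁V₁ = (18.44×1.87) × 1.22 = 42.07 m³/s
A₂ = 17.31 × 2.00 = 34.62 m²
V₂ = Q/A₂ = 42.07/34.62 = 1.215 m/s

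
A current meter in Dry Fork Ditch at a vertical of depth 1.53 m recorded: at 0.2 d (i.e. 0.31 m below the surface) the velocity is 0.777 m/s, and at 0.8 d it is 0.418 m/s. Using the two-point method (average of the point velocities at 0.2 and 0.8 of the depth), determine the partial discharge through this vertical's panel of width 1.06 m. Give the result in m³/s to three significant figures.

v̄ = (0.777 + 0.418) / 2 = 0.5975 m/s
q = v̄ × d × w = 0.5975 × 1.53 × 1.06 = 0.9690 m³/s

0.969 m³/s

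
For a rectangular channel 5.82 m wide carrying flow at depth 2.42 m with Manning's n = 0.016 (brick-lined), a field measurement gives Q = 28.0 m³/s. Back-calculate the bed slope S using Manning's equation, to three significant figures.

A = b·y = 5.82 × 2.42 = 14.08 m²
P = b + 2y = 5.82 + 2×2.42 = 10.66 m
R = A/P = 14.08/10.66 = 1.321 m
S = (Q·n / (1·A·R^(2/3)))² = (28.0×0.016 / (1×14.08×1.204))² = 0.0006979

0.000698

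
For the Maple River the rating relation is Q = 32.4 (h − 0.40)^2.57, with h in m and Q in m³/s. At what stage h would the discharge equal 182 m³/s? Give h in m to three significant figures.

2.36 m

h − h₀ = (Q/C)^(1/b) = (182/32.4)^(1/2.57) = 1.957 m
h = 0.40 + 1.957 = 2.357 m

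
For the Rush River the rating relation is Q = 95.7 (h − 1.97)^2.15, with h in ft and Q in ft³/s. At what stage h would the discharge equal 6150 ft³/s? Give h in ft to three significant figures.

h − h₀ = (Q/C)^(1/b) = (6150/95.7)^(1/2.15) = 6.933 ft
h = 1.97 + 6.933 = 8.903 ft

8.90 ft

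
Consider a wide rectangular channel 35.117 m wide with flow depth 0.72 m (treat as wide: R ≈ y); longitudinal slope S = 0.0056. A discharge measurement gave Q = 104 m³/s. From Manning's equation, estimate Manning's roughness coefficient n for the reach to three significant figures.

A = b·y = 35.117 × 0.72 = 25.28 m²
Wide channel: R ≈ y = 0.72 m
n = (1/Q)·A·R^(2/3)·S^(1/2) = (1/104) × 25.28 × 0.8033 × 0.07483 = 0.01462

0.0146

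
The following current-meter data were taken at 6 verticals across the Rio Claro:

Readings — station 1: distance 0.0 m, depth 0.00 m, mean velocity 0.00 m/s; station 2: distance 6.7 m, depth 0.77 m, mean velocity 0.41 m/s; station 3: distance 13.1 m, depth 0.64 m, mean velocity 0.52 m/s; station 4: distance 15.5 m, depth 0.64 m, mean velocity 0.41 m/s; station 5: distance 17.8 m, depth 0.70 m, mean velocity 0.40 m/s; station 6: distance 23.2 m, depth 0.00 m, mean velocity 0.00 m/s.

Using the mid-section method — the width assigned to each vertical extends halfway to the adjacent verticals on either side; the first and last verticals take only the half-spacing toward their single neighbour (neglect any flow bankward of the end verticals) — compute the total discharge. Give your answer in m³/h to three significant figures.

18800 m³/h

w_2 = (13.1 − 0.0)/2 = 6.55 m; q_2 = 0.41 × 0.77 × 6.55 = 2.068 m³/s
w_3 = (15.5 − 6.7)/2 = 4.4 m; q_3 = 0.52 × 0.64 × 4.4 = 1.464 m³/s
w_4 = (17.8 − 13.1)/2 = 2.35 m; q_4 = 0.41 × 0.64 × 2.35 = 0.6166 m³/s
w_5 = (23.2 − 15.5)/2 = 3.85 m; q_5 = 0.40 × 0.70 × 3.85 = 1.078 m³/s
Stations 1, 6 contribute zero (depth or velocity is 0).
Q = Σ qᵢ = 5.227 m³/s
= 5.227 × 3600 = 18820 m³/h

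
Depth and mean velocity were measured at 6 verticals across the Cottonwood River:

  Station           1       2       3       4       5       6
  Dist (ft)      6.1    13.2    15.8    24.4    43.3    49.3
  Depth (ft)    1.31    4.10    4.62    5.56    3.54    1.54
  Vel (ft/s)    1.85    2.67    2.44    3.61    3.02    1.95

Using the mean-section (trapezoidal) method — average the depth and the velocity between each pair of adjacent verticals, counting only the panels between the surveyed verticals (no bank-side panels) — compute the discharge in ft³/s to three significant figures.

528 ft³/s

Panel 1-2: Δb = 7.1 ft, d̄ = (1.31+4.10)/2 = 2.705, v̄ = (1.85+2.67)/2 = 2.26 → q = 7.1×2.705×2.26 = 43.40 ft³/s
Panel 2-3: Δb = 2.6 ft, d̄ = (4.10+4.62)/2 = 4.36, v̄ = (2.67+2.44)/2 = 2.555 → q = 2.6×4.36×2.555 = 28.96 ft³/s
Panel 3-4: Δb = 8.6 ft, d̄ = (4.62+5.56)/2 = 5.09, v̄ = (2.44+3.61)/2 = 3.025 → q = 8.6×5.09×3.025 = 132.4 ft³/s
Panel 4-5: Δb = 18.9 ft, d̄ = (5.56+3.54)/2 = 4.55, v̄ = (3.61+3.02)/2 = 3.315 → q = 18.9×4.55×3.315 = 285.1 ft³/s
Panel 5-6: Δb = 6 ft, d̄ = (3.54+1.54)/2 = 2.54, v̄ = (3.02+1.95)/2 = 2.485 → q = 6×2.54×2.485 = 37.87 ft³/s
Q = Σ q = 527.7 ft³/s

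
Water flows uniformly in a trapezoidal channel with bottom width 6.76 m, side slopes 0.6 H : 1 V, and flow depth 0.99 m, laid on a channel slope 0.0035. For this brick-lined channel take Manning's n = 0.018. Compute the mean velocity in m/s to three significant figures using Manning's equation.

A = (b + z·y)·y = (6.76 + 0.6×0.99)×0.99 = 7.280 m²
P = b + 2y√(1+z²) = 6.76 + 2×0.99×√(1+0.6²) = 9.069 m
R = A/P = 7.280/9.069 = 0.8028 m
Q = (1/n)·A·R^(2/3)·S^(1/2) = (1/0.018) × 7.280 × 0.8028^(2/3) × 0.0035^(1/2) = 20.67 m³/s
V = Q/A = 20.67/7.280 = 2.839 m/s

2.84 m/s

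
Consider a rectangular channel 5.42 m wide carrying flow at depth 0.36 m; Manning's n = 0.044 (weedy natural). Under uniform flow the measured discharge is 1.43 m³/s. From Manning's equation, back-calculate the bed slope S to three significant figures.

A = b·y = 5.42 × 0.36 = 1.951 m²
P = b + 2y = 5.42 + 2×0.36 = 6.140 m
R = A/P = 1.951/6.140 = 0.3178 m
S = (Q·n / (1·A·R^(2/3)))² = (1.43×0.044 / (1×1.951×0.4657))² = 0.004795

0.00480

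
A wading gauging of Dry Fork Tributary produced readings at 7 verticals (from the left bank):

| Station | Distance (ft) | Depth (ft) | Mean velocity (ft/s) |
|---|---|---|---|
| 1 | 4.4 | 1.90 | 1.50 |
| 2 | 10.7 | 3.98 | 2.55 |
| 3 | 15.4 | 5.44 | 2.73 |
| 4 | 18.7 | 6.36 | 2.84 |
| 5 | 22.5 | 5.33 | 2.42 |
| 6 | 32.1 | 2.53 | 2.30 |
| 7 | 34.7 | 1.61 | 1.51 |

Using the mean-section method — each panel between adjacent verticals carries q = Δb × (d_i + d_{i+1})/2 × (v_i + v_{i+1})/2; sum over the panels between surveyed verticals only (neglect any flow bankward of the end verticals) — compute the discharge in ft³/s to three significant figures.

Panel 1-2: Δb = 6.3 ft, d̄ = (1.90+3.98)/2 = 2.94, v̄ = (1.50+2.55)/2 = 2.025 → q = 6.3×2.94×2.025 = 37.51 ft³/s
Panel 2-3: Δb = 4.7 ft, d̄ = (3.98+5.44)/2 = 4.71, v̄ = (2.55+2.73)/2 = 2.64 → q = 4.7×4.71×2.64 = 58.44 ft³/s
Panel 3-4: Δb = 3.3 ft, d̄ = (5.44+6.36)/2 = 5.9, v̄ = (2.73+2.84)/2 = 2.785 → q = 3.3×5.9×2.785 = 54.22 ft³/s
Panel 4-5: Δb = 3.8 ft, d̄ = (6.36+5.33)/2 = 5.845, v̄ = (2.84+2.42)/2 = 2.63 → q = 3.8×5.845×2.63 = 58.41 ft³/s
Panel 5-6: Δb = 9.6 ft, d̄ = (5.33+2.53)/2 = 3.93, v̄ = (2.42+2.30)/2 = 2.36 → q = 9.6×3.93×2.36 = 89.04 ft³/s
Panel 6-7: Δb = 2.6 ft, d̄ = (2.53+1.61)/2 = 2.07, v̄ = (2.30+1.51)/2 = 1.905 → q = 2.6×2.07×1.905 = 10.25 ft³/s
Q = Σ q = 307.9 ft³/s

308 ft³/s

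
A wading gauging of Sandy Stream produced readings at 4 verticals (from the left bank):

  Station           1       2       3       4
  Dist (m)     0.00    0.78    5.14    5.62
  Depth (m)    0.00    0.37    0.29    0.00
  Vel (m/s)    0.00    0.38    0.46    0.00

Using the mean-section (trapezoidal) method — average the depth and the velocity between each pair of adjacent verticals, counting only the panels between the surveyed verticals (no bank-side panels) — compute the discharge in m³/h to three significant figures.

2330 m³/h

Panel 1-2: Δb = 0.78 m, d̄ = (0.00+0.37)/2 = 0.185, v̄ = (0.00+0.38)/2 = 0.19 → q = 0.78×0.185×0.19 = 0.02742 m³/s
Panel 2-3: Δb = 4.36 m, d̄ = (0.37+0.29)/2 = 0.33, v̄ = (0.38+0.46)/2 = 0.42 → q = 4.36×0.33×0.42 = 0.6043 m³/s
Panel 3-4: Δb = 0.48 m, d̄ = (0.29+0.00)/2 = 0.145, v̄ = (0.46+0.00)/2 = 0.23 → q = 0.48×0.145×0.23 = 0.01601 m³/s
Q = Σ q = 0.6477 m³/s
= 0.6477 × 3600 = 2332 m³/h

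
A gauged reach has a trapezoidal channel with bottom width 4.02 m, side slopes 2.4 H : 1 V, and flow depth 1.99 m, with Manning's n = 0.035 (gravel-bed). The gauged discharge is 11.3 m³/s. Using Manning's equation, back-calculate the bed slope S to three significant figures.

0.000392

A = (b + z·y)·y = (4.02 + 2.4×1.99)×1.99 = 17.50 m²
P = b + 2y√(1+z²) = 4.02 + 2×1.99×√(1+2.4²) = 14.37 m
R = A/P = 17.50/14.37 = 1.218 m
S = (Q·n / (1·A·R^(2/3)))² = (11.3×0.035 / (1×17.50×1.141))² = 0.0003924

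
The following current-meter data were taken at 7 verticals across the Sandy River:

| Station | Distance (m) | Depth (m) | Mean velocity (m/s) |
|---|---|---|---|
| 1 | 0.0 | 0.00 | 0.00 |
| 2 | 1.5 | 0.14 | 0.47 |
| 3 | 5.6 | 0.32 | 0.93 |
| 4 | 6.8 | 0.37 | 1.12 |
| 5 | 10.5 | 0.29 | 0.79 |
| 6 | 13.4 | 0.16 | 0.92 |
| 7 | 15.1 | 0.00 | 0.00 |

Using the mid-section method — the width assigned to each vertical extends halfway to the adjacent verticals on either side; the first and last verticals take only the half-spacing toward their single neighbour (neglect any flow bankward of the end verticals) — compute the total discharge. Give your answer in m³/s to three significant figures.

w_2 = (5.6 − 0.0)/2 = 2.8 m; q_2 = 0.47 × 0.14 × 2.8 = 0.1842 m³/s
w_3 = (6.8 − 1.5)/2 = 2.65 m; q_3 = 0.93 × 0.32 × 2.65 = 0.7886 m³/s
w_4 = (10.5 − 5.6)/2 = 2.45 m; q_4 = 1.12 × 0.37 × 2.45 = 1.015 m³/s
w_5 = (13.4 − 6.8)/2 = 3.3 m; q_5 = 0.79 × 0.29 × 3.3 = 0.7560 m³/s
w_6 = (15.1 − 10.5)/2 = 2.3 m; q_6 = 0.92 × 0.16 × 2.3 = 0.3386 m³/s
Stations 1, 7 contribute zero (depth or velocity is 0).
Q = Σ qᵢ = 3.083 m³/s

3.08 m³/s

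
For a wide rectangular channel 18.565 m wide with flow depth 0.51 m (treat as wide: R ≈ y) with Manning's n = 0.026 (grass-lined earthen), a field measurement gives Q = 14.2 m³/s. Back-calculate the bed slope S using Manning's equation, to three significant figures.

0.00373

A = b·y = 18.565 × 0.51 = 9.468 m²
Wide channel: R ≈ y = 0.51 m
S = (Q·n / (1·A·R^(2/3)))² = (14.2×0.026 / (1×9.468×0.6383))² = 0.003732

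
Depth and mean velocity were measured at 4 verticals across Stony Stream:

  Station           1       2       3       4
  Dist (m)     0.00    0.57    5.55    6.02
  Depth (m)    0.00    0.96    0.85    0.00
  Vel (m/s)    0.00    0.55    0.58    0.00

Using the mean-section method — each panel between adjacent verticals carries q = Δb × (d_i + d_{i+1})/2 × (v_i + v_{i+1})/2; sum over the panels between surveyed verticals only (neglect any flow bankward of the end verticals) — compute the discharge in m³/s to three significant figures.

2.68 m³/s

Panel 1-2: Δb = 0.57 m, d̄ = (0.00+0.96)/2 = 0.48, v̄ = (0.00+0.55)/2 = 0.275 → q = 0.57×0.48×0.275 = 0.07524 m³/s
Panel 2-3: Δb = 4.98 m, d̄ = (0.96+0.85)/2 = 0.905, v̄ = (0.55+0.58)/2 = 0.565 → q = 4.98×0.905×0.565 = 2.546 m³/s
Panel 3-4: Δb = 0.47 m, d̄ = (0.85+0.00)/2 = 0.425, v̄ = (0.58+0.00)/2 = 0.29 → q = 0.47×0.425×0.29 = 0.05793 m³/s
Q = Σ q = 2.680 m³/s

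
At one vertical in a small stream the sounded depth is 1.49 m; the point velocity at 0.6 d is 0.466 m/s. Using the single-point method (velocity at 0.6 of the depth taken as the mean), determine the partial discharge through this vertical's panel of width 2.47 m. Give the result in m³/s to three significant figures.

v̄ = v₀.₆ = 0.466 m/s
q = v̄ × d × w = 0.4660 × 1.49 × 2.47 = 1.715 m³/s

1.72 m³/s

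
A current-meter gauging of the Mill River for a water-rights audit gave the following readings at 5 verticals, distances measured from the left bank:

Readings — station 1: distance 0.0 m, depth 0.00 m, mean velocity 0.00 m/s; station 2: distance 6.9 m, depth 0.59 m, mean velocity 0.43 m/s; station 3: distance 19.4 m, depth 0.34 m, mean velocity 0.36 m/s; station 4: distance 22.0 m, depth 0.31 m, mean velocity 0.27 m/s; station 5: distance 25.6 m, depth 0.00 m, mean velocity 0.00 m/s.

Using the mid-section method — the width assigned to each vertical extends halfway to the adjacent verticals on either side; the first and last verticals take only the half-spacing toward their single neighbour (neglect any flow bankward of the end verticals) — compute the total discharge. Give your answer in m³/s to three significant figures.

3.64 m³/s

w_2 = (19.4 − 0.0)/2 = 9.7 m; q_2 = 0.43 × 0.59 × 9.7 = 2.461 m³/s
w_3 = (22.0 − 6.9)/2 = 7.55 m; q_3 = 0.36 × 0.34 × 7.55 = 0.9241 m³/s
w_4 = (25.6 − 19.4)/2 = 3.1 m; q_4 = 0.27 × 0.31 × 3.1 = 0.2595 m³/s
Stations 1, 5 contribute zero (depth or velocity is 0).
Q = Σ qᵢ = 3.644 m³/s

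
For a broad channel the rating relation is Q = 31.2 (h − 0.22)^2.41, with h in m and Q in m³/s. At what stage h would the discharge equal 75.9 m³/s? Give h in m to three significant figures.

h − h₀ = (Q/C)^(1/b) = (75.9/31.2)^(1/2.41) = 1.446 m
h = 0.22 + 1.446 = 1.666 m

1.67 m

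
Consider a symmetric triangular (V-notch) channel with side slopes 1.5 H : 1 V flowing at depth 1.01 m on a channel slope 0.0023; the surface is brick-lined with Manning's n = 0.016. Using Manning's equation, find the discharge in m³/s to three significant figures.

2.57 m³/s

A = z·y² = 1.5×1.01² = 1.530 m²
P = 2y√(1+z²) = 2×1.01×√(1+1.5²) = 3.642 m
R = A/P = 1.530/3.642 = 0.4202 m
Q = (1/n)·A·R^(2/3)·S^(1/2) = (1/0.016) × 1.530 × 0.4202^(2/3) × 0.0023^(1/2) = 2.573 m³/s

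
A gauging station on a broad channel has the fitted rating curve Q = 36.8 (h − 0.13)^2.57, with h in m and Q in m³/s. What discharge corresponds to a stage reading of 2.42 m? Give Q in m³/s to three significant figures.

Q = 36.8 × (2.42 − 0.13)^2.57 = 36.8 × 2.29^2.57 = 309.5 m³/s

309 m³/s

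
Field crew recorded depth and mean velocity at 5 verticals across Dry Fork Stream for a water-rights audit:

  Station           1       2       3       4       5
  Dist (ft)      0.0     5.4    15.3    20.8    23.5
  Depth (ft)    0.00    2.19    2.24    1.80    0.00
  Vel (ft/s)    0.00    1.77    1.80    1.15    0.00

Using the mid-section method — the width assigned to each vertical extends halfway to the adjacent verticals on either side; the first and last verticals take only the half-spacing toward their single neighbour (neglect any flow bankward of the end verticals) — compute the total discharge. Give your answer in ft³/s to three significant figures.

69.2 ft³/s

w_2 = (15.3 − 0.0)/2 = 7.65 ft; q_2 = 1.77 × 2.19 × 7.65 = 29.65 ft³/s
w_3 = (20.8 − 5.4)/2 = 7.7 ft; q_3 = 1.80 × 2.24 × 7.7 = 31.05 ft³/s
w_4 = (23.5 − 15.3)/2 = 4.1 ft; q_4 = 1.15 × 1.80 × 4.1 = 8.487 ft³/s
Stations 1, 5 contribute zero (depth or velocity is 0).
Q = Σ qᵢ = 69.19 ft³/s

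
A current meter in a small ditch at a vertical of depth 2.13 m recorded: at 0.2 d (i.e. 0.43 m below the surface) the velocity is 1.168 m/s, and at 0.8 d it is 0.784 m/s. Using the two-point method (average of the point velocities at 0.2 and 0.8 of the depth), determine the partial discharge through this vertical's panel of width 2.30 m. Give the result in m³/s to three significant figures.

v̄ = (1.168 + 0.784) / 2 = 0.9760 m/s
q = v̄ × d × w = 0.9760 × 2.13 × 2.30 = 4.781 m³/s

4.78 m³/s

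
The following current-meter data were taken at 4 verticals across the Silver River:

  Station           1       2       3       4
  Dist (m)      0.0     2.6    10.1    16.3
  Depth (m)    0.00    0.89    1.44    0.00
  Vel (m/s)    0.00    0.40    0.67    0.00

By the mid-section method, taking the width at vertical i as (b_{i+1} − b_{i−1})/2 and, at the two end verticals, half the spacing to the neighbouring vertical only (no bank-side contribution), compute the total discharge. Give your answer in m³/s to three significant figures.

8.41 m³/s

w_2 = (10.1 − 0.0)/2 = 5.05 m; q_2 = 0.40 × 0.89 × 5.05 = 1.798 m³/s
w_3 = (16.3 − 2.6)/2 = 6.85 m; q_3 = 0.67 × 1.44 × 6.85 = 6.609 m³/s
Stations 1, 4 contribute zero (depth or velocity is 0).
Q = Σ qᵢ = 8.407 m³/s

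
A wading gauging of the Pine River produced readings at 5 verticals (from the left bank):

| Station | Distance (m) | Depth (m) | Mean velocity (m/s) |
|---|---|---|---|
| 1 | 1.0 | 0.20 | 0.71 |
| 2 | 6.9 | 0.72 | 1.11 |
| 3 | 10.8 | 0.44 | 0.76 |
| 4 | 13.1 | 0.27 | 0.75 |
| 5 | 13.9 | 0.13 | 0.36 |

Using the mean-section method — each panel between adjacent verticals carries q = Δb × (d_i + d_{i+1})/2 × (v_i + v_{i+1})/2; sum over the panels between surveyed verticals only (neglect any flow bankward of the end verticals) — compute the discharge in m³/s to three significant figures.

5.29 m³/s

Panel 1-2: Δb = 5.9 m, d̄ = (0.20+0.72)/2 = 0.46, v̄ = (0.71+1.11)/2 = 0.91 → q = 5.9×0.46×0.91 = 2.470 m³/s
Panel 2-3: Δb = 3.9 m, d̄ = (0.72+0.44)/2 = 0.58, v̄ = (1.11+0.76)/2 = 0.935 → q = 3.9×0.58×0.935 = 2.115 m³/s
Panel 3-4: Δb = 2.3 m, d̄ = (0.44+0.27)/2 = 0.355, v̄ = (0.76+0.75)/2 = 0.755 → q = 2.3×0.355×0.755 = 0.6165 m³/s
Panel 4-5: Δb = 0.8 m, d̄ = (0.27+0.13)/2 = 0.2, v̄ = (0.75+0.36)/2 = 0.555 → q = 0.8×0.2×0.555 = 0.08880 m³/s
Q = Σ q = 5.290 m³/s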